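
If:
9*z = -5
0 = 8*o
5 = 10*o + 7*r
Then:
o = 0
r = 5/7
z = -5/9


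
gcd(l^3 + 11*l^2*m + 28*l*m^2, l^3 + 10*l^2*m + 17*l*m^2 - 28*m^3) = l^2 + 11*l*m + 28*m^2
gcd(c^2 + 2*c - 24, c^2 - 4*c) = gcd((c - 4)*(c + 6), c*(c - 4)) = c - 4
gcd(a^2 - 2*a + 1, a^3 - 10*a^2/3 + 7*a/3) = a - 1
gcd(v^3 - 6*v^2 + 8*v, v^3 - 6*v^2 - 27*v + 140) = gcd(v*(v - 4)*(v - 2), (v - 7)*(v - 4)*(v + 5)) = v - 4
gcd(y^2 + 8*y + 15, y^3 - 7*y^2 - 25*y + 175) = y + 5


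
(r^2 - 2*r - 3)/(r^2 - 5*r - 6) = (r - 3)/(r - 6)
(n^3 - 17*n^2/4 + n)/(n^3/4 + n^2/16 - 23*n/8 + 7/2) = 4*n*(4*n^2 - 17*n + 4)/(4*n^3 + n^2 - 46*n + 56)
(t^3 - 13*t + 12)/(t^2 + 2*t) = (t^3 - 13*t + 12)/(t*(t + 2))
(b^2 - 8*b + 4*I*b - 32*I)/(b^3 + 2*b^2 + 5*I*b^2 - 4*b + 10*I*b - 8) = (b - 8)/(b^2 + b*(2 + I) + 2*I)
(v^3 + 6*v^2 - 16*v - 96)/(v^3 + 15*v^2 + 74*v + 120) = (v - 4)/(v + 5)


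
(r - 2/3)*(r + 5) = r^2 + 13*r/3 - 10/3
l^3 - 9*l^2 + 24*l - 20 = (l - 5)*(l - 2)^2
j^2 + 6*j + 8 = (j + 2)*(j + 4)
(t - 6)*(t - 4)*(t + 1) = t^3 - 9*t^2 + 14*t + 24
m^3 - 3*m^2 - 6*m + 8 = (m - 4)*(m - 1)*(m + 2)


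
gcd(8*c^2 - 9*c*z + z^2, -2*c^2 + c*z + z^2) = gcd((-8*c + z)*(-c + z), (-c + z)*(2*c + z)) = -c + z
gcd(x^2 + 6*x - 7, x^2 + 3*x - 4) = x - 1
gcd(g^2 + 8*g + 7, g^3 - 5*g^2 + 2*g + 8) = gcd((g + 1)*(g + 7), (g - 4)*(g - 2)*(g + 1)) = g + 1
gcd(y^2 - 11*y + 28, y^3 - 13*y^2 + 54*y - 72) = y - 4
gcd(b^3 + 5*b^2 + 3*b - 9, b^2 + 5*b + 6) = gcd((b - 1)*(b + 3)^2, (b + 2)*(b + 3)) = b + 3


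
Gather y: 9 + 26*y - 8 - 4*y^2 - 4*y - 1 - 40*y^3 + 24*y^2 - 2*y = -40*y^3 + 20*y^2 + 20*y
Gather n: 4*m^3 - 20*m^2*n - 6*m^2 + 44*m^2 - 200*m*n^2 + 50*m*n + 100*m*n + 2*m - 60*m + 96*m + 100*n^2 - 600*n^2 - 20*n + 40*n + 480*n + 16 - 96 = 4*m^3 + 38*m^2 + 38*m + n^2*(-200*m - 500) + n*(-20*m^2 + 150*m + 500) - 80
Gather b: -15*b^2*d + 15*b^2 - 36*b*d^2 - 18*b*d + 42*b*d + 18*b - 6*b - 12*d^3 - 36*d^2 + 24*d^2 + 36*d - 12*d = b^2*(15 - 15*d) + b*(-36*d^2 + 24*d + 12) - 12*d^3 - 12*d^2 + 24*d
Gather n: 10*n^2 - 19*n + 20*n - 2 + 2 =10*n^2 + n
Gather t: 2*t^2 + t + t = 2*t^2 + 2*t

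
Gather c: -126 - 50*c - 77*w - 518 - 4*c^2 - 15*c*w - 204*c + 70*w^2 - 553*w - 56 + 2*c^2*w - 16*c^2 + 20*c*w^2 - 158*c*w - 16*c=c^2*(2*w - 20) + c*(20*w^2 - 173*w - 270) + 70*w^2 - 630*w - 700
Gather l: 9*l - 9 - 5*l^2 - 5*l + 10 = -5*l^2 + 4*l + 1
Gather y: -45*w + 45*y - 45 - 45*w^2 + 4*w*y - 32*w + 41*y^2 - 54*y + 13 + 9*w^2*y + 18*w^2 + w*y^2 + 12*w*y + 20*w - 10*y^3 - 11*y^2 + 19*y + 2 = -27*w^2 - 57*w - 10*y^3 + y^2*(w + 30) + y*(9*w^2 + 16*w + 10) - 30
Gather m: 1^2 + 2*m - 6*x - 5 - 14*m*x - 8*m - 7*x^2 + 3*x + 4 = m*(-14*x - 6) - 7*x^2 - 3*x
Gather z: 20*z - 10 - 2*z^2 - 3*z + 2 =-2*z^2 + 17*z - 8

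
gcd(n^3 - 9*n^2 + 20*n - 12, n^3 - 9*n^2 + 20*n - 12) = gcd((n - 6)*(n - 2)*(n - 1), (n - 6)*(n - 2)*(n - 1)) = n^3 - 9*n^2 + 20*n - 12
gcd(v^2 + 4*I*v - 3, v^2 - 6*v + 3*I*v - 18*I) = v + 3*I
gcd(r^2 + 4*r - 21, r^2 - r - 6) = r - 3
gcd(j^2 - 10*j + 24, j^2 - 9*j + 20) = j - 4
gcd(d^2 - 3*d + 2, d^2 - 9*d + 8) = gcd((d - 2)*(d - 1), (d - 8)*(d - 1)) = d - 1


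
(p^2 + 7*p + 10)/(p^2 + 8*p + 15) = (p + 2)/(p + 3)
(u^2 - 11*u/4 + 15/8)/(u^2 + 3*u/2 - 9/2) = (u - 5/4)/(u + 3)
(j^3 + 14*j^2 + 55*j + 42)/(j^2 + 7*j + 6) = j + 7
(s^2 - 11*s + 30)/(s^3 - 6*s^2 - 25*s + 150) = 1/(s + 5)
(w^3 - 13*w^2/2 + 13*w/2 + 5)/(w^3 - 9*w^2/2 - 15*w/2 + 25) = (2*w + 1)/(2*w + 5)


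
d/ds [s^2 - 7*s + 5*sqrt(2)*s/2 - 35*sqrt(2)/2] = 2*s - 7 + 5*sqrt(2)/2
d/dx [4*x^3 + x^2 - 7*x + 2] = 12*x^2 + 2*x - 7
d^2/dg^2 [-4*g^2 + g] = -8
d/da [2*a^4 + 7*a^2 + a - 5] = 8*a^3 + 14*a + 1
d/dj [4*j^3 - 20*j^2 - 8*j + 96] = 12*j^2 - 40*j - 8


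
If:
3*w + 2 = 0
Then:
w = -2/3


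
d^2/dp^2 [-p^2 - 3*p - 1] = -2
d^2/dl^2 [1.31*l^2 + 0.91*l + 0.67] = 2.62000000000000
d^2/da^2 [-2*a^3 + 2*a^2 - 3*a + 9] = 4 - 12*a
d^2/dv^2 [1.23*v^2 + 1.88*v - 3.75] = 2.46000000000000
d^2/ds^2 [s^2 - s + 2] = 2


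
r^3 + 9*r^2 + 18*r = r*(r + 3)*(r + 6)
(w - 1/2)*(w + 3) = w^2 + 5*w/2 - 3/2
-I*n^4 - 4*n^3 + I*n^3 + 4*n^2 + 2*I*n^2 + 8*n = n*(n - 2)*(n - 4*I)*(-I*n - I)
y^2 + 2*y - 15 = (y - 3)*(y + 5)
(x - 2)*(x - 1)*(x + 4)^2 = x^4 + 5*x^3 - 6*x^2 - 32*x + 32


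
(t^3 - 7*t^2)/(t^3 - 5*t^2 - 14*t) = t/(t + 2)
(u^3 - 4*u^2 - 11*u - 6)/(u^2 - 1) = (u^2 - 5*u - 6)/(u - 1)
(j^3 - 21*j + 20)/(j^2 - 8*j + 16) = (j^2 + 4*j - 5)/(j - 4)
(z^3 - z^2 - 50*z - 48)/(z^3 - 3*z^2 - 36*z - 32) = (z + 6)/(z + 4)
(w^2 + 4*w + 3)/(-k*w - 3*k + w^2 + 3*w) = (w + 1)/(-k + w)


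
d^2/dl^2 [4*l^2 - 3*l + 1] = 8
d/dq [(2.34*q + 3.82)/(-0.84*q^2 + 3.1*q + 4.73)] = (1.9656*q^2 + 6.4176*q - 0.7738)/(0.7056*q^4 - 5.208*q^3 + 1.6636*q^2 + 29.326*q + 22.3729)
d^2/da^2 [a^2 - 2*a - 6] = 2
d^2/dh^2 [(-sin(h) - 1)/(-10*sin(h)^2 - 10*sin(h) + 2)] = (-25*sin(h)^5 - 75*sin(h)^4 - 55*sin(h)^3 + 100*sin(h)^2 + 174*sin(h) + 70)/(2*(5*sin(h)^2 + 5*sin(h) - 1)^3)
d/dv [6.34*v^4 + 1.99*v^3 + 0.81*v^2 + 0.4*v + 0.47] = 25.36*v^3 + 5.97*v^2 + 1.62*v + 0.4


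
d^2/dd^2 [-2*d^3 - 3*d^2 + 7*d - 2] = -12*d - 6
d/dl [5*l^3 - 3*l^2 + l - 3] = 15*l^2 - 6*l + 1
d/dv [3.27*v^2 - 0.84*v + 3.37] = 6.54*v - 0.84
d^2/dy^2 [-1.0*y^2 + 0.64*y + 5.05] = -2.00000000000000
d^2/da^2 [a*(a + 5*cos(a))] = -5*a*cos(a) - 10*sin(a) + 2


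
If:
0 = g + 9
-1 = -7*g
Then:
No Solution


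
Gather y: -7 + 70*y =70*y - 7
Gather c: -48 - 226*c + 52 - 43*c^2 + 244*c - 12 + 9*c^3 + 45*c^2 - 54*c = 9*c^3 + 2*c^2 - 36*c - 8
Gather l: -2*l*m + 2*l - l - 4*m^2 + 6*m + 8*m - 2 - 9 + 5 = l*(1 - 2*m) - 4*m^2 + 14*m - 6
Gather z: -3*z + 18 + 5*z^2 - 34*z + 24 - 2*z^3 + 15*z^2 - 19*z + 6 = -2*z^3 + 20*z^2 - 56*z + 48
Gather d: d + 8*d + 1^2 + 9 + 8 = 9*d + 18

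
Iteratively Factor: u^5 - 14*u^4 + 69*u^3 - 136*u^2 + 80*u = (u - 4)*(u^4 - 10*u^3 + 29*u^2 - 20*u) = (u - 5)*(u - 4)*(u^3 - 5*u^2 + 4*u) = u*(u - 5)*(u - 4)*(u^2 - 5*u + 4) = u*(u - 5)*(u - 4)^2*(u - 1)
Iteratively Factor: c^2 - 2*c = (c)*(c - 2)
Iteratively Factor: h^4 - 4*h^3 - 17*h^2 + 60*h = (h - 3)*(h^3 - h^2 - 20*h) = h*(h - 3)*(h^2 - h - 20) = h*(h - 3)*(h + 4)*(h - 5)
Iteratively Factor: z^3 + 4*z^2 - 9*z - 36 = (z + 4)*(z^2 - 9) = (z + 3)*(z + 4)*(z - 3)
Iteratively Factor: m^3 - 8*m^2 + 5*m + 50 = (m - 5)*(m^2 - 3*m - 10) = (m - 5)*(m + 2)*(m - 5)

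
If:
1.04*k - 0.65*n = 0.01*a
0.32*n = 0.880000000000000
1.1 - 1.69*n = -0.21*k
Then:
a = 1578.11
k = 16.89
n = 2.75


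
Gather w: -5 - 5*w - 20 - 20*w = -25*w - 25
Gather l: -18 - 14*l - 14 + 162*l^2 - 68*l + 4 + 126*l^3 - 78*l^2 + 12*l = 126*l^3 + 84*l^2 - 70*l - 28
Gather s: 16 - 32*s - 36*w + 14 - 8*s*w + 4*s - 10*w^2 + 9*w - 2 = s*(-8*w - 28) - 10*w^2 - 27*w + 28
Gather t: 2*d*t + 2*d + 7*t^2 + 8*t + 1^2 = 2*d + 7*t^2 + t*(2*d + 8) + 1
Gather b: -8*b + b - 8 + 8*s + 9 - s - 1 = -7*b + 7*s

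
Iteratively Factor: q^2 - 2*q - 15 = (q - 5)*(q + 3)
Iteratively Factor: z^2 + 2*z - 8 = (z + 4)*(z - 2)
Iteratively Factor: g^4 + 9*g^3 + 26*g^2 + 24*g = (g + 4)*(g^3 + 5*g^2 + 6*g) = (g + 3)*(g + 4)*(g^2 + 2*g) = g*(g + 3)*(g + 4)*(g + 2)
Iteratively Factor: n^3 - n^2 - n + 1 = (n + 1)*(n^2 - 2*n + 1) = (n - 1)*(n + 1)*(n - 1)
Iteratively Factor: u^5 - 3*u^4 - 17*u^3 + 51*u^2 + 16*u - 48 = (u + 1)*(u^4 - 4*u^3 - 13*u^2 + 64*u - 48) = (u - 3)*(u + 1)*(u^3 - u^2 - 16*u + 16) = (u - 4)*(u - 3)*(u + 1)*(u^2 + 3*u - 4) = (u - 4)*(u - 3)*(u - 1)*(u + 1)*(u + 4)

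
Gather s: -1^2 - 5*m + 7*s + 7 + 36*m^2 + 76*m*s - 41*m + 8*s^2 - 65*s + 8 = 36*m^2 - 46*m + 8*s^2 + s*(76*m - 58) + 14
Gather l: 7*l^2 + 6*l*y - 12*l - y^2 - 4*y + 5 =7*l^2 + l*(6*y - 12) - y^2 - 4*y + 5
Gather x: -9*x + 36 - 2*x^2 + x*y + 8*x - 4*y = -2*x^2 + x*(y - 1) - 4*y + 36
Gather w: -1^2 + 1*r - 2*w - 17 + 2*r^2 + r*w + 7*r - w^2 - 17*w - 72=2*r^2 + 8*r - w^2 + w*(r - 19) - 90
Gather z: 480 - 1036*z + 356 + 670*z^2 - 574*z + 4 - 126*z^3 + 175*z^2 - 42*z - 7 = -126*z^3 + 845*z^2 - 1652*z + 833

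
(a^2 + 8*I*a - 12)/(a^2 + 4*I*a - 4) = (a + 6*I)/(a + 2*I)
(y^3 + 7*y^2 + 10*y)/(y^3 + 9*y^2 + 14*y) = (y + 5)/(y + 7)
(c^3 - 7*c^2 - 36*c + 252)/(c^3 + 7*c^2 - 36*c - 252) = (c - 7)/(c + 7)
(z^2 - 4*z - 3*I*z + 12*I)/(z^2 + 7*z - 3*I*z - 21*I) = (z - 4)/(z + 7)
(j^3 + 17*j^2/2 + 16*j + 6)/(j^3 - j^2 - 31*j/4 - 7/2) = 2*(j + 6)/(2*j - 7)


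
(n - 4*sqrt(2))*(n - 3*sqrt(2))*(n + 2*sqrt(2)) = n^3 - 5*sqrt(2)*n^2 - 4*n + 48*sqrt(2)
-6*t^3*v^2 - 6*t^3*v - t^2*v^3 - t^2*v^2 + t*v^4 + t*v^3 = v*(-3*t + v)*(2*t + v)*(t*v + t)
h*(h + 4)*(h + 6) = h^3 + 10*h^2 + 24*h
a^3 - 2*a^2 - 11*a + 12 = (a - 4)*(a - 1)*(a + 3)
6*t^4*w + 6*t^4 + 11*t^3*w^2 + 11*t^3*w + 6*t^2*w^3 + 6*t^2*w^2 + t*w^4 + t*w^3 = (t + w)*(2*t + w)*(3*t + w)*(t*w + t)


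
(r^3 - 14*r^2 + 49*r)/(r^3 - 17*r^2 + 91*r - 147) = r/(r - 3)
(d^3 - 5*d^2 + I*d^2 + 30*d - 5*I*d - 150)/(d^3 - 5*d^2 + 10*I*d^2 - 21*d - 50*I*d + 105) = (d^2 + I*d + 30)/(d^2 + 10*I*d - 21)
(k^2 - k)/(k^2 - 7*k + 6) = k/(k - 6)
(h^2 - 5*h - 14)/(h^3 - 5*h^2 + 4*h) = (h^2 - 5*h - 14)/(h*(h^2 - 5*h + 4))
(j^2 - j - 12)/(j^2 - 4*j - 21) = (j - 4)/(j - 7)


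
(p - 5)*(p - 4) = p^2 - 9*p + 20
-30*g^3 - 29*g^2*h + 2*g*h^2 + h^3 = (-5*g + h)*(g + h)*(6*g + h)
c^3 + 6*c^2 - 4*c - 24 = (c - 2)*(c + 2)*(c + 6)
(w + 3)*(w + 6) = w^2 + 9*w + 18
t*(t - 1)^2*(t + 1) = t^4 - t^3 - t^2 + t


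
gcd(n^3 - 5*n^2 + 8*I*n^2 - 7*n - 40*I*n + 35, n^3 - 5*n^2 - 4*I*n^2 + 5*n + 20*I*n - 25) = n^2 + n*(-5 + I) - 5*I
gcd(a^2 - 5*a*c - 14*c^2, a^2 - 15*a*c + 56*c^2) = a - 7*c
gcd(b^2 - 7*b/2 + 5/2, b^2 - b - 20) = 1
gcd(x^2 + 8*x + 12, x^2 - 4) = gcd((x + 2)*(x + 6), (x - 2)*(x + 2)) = x + 2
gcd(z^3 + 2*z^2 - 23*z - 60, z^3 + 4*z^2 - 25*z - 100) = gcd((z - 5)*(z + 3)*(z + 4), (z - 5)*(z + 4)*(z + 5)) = z^2 - z - 20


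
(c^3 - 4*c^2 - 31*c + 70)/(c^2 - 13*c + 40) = (c^3 - 4*c^2 - 31*c + 70)/(c^2 - 13*c + 40)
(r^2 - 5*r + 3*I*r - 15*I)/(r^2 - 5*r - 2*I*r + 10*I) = (r + 3*I)/(r - 2*I)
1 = 1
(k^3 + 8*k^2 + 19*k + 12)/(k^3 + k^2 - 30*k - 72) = (k + 1)/(k - 6)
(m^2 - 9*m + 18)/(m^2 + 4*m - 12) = (m^2 - 9*m + 18)/(m^2 + 4*m - 12)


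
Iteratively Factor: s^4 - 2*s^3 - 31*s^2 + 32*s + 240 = (s - 4)*(s^3 + 2*s^2 - 23*s - 60) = (s - 5)*(s - 4)*(s^2 + 7*s + 12) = (s - 5)*(s - 4)*(s + 3)*(s + 4)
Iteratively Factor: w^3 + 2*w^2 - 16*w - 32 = (w + 2)*(w^2 - 16) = (w + 2)*(w + 4)*(w - 4)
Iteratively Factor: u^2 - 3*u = (u - 3)*(u)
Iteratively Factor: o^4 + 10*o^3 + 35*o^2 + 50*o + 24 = (o + 3)*(o^3 + 7*o^2 + 14*o + 8) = (o + 3)*(o + 4)*(o^2 + 3*o + 2) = (o + 1)*(o + 3)*(o + 4)*(o + 2)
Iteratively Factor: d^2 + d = (d)*(d + 1)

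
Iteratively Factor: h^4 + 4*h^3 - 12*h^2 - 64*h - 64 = (h + 2)*(h^3 + 2*h^2 - 16*h - 32) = (h + 2)^2*(h^2 - 16) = (h - 4)*(h + 2)^2*(h + 4)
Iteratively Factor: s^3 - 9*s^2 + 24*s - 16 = (s - 1)*(s^2 - 8*s + 16) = (s - 4)*(s - 1)*(s - 4)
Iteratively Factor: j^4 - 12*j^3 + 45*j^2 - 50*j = (j)*(j^3 - 12*j^2 + 45*j - 50) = j*(j - 2)*(j^2 - 10*j + 25) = j*(j - 5)*(j - 2)*(j - 5)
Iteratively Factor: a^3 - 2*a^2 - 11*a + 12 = (a - 1)*(a^2 - a - 12) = (a - 1)*(a + 3)*(a - 4)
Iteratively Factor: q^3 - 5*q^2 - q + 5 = (q - 5)*(q^2 - 1) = (q - 5)*(q - 1)*(q + 1)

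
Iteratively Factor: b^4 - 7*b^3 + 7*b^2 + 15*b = (b - 5)*(b^3 - 2*b^2 - 3*b) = b*(b - 5)*(b^2 - 2*b - 3) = b*(b - 5)*(b + 1)*(b - 3)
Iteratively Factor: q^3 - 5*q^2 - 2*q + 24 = (q - 3)*(q^2 - 2*q - 8) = (q - 4)*(q - 3)*(q + 2)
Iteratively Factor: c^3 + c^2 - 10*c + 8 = (c - 1)*(c^2 + 2*c - 8) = (c - 2)*(c - 1)*(c + 4)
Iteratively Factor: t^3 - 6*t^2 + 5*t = (t - 5)*(t^2 - t) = (t - 5)*(t - 1)*(t)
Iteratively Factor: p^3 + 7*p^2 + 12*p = (p)*(p^2 + 7*p + 12) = p*(p + 3)*(p + 4)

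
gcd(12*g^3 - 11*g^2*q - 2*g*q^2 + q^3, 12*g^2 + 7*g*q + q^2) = 3*g + q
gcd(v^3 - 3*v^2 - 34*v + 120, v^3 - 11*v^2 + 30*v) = v - 5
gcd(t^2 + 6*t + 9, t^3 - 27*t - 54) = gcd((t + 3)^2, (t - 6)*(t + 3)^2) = t^2 + 6*t + 9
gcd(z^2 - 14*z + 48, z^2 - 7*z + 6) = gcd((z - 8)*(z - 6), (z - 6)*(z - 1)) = z - 6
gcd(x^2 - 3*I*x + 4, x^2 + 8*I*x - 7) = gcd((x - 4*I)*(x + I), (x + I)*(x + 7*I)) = x + I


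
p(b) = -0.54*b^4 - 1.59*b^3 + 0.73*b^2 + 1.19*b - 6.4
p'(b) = -2.16*b^3 - 4.77*b^2 + 1.46*b + 1.19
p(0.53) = -5.84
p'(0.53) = 0.30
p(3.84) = -198.51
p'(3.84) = -185.85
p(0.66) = -5.86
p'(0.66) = -0.55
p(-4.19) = -48.05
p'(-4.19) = 70.22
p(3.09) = -91.89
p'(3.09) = -103.57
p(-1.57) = -3.60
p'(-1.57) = -4.50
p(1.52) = -11.37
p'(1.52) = -15.20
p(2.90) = -73.78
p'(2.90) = -87.37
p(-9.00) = -2341.81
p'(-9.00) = 1176.32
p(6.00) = -1016.26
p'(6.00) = -628.33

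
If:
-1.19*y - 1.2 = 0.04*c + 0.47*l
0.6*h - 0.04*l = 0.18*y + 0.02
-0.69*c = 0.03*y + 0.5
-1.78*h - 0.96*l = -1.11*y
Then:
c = -0.69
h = -0.24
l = -0.48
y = -0.80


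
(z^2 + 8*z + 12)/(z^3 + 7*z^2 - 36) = (z + 2)/(z^2 + z - 6)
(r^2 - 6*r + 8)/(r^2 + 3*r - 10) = (r - 4)/(r + 5)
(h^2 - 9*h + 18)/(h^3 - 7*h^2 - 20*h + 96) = (h - 6)/(h^2 - 4*h - 32)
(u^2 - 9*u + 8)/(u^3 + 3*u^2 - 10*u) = (u^2 - 9*u + 8)/(u*(u^2 + 3*u - 10))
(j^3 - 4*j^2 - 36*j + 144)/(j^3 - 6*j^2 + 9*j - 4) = (j^2 - 36)/(j^2 - 2*j + 1)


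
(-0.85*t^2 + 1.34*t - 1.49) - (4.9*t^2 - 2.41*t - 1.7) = -5.75*t^2 + 3.75*t + 0.21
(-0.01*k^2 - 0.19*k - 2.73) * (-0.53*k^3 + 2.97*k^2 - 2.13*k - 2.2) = 0.0053*k^5 + 0.071*k^4 + 0.9039*k^3 - 7.6814*k^2 + 6.2329*k + 6.006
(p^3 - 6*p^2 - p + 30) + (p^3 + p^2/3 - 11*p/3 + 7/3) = 2*p^3 - 17*p^2/3 - 14*p/3 + 97/3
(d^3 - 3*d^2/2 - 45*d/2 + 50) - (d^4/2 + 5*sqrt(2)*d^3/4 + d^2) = -d^4/2 - 5*sqrt(2)*d^3/4 + d^3 - 5*d^2/2 - 45*d/2 + 50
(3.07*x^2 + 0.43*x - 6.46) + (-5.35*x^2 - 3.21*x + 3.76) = -2.28*x^2 - 2.78*x - 2.7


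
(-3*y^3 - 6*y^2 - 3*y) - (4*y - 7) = -3*y^3 - 6*y^2 - 7*y + 7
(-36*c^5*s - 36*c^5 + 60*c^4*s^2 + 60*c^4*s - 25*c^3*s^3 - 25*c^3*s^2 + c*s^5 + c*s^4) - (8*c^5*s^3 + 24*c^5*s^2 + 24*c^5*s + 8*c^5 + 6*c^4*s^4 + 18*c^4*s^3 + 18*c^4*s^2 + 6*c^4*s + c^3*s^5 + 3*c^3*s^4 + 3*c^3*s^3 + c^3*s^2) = -8*c^5*s^3 - 24*c^5*s^2 - 60*c^5*s - 44*c^5 - 6*c^4*s^4 - 18*c^4*s^3 + 42*c^4*s^2 + 54*c^4*s - c^3*s^5 - 3*c^3*s^4 - 28*c^3*s^3 - 26*c^3*s^2 + c*s^5 + c*s^4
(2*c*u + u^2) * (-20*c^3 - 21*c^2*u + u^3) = -40*c^4*u - 62*c^3*u^2 - 21*c^2*u^3 + 2*c*u^4 + u^5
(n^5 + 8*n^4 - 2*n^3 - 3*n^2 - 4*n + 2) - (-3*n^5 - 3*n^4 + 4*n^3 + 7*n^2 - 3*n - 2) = 4*n^5 + 11*n^4 - 6*n^3 - 10*n^2 - n + 4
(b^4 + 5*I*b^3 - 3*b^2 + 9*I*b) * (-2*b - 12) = -2*b^5 - 12*b^4 - 10*I*b^4 + 6*b^3 - 60*I*b^3 + 36*b^2 - 18*I*b^2 - 108*I*b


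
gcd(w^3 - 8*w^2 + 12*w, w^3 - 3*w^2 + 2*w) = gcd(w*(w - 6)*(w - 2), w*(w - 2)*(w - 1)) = w^2 - 2*w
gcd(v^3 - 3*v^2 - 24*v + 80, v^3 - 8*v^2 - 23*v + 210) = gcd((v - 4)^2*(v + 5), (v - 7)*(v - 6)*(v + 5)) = v + 5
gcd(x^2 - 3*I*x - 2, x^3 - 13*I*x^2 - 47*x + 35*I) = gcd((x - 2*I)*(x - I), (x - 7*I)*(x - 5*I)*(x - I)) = x - I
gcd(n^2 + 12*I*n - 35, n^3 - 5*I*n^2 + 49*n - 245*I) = n + 7*I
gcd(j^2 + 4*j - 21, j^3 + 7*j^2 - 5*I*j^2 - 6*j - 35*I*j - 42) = j + 7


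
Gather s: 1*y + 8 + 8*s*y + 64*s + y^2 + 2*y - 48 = s*(8*y + 64) + y^2 + 3*y - 40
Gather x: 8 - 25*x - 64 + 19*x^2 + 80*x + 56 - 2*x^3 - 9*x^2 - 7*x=-2*x^3 + 10*x^2 + 48*x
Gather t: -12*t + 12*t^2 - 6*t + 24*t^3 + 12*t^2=24*t^3 + 24*t^2 - 18*t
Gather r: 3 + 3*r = 3*r + 3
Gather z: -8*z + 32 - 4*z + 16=48 - 12*z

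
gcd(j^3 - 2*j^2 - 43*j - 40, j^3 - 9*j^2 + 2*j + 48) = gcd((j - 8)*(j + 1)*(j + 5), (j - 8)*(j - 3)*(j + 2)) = j - 8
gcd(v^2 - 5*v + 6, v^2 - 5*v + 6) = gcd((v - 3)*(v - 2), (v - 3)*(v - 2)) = v^2 - 5*v + 6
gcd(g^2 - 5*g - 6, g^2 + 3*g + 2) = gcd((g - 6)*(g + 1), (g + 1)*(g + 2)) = g + 1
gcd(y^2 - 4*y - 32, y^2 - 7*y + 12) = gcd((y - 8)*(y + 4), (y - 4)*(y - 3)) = 1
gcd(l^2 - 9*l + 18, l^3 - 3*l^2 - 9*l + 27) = l - 3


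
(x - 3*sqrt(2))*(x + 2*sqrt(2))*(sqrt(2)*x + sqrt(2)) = sqrt(2)*x^3 - 2*x^2 + sqrt(2)*x^2 - 12*sqrt(2)*x - 2*x - 12*sqrt(2)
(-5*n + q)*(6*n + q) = -30*n^2 + n*q + q^2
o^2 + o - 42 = (o - 6)*(o + 7)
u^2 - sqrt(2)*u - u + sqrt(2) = (u - 1)*(u - sqrt(2))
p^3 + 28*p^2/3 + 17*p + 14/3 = (p + 1/3)*(p + 2)*(p + 7)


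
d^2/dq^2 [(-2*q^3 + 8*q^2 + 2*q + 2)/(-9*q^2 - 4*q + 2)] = 4*(97*q^3 - 483*q^2 - 150*q - 58)/(729*q^6 + 972*q^5 - 54*q^4 - 368*q^3 + 12*q^2 + 48*q - 8)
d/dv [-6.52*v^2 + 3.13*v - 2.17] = 3.13 - 13.04*v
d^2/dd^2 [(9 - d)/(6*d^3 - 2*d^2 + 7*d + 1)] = 2*(-(d - 9)*(18*d^2 - 4*d + 7)^2 + (18*d^2 - 4*d + 2*(d - 9)*(9*d - 1) + 7)*(6*d^3 - 2*d^2 + 7*d + 1))/(6*d^3 - 2*d^2 + 7*d + 1)^3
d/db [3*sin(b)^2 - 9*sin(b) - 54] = 3*(2*sin(b) - 3)*cos(b)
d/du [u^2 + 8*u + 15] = 2*u + 8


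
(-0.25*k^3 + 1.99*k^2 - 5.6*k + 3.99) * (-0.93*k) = 0.2325*k^4 - 1.8507*k^3 + 5.208*k^2 - 3.7107*k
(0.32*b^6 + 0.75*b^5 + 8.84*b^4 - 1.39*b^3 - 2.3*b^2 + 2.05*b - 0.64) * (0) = 0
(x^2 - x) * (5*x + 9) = 5*x^3 + 4*x^2 - 9*x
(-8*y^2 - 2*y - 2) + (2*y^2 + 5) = -6*y^2 - 2*y + 3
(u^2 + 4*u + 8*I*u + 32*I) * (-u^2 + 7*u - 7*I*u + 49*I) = -u^4 + 3*u^3 - 15*I*u^3 + 84*u^2 + 45*I*u^2 - 168*u + 420*I*u - 1568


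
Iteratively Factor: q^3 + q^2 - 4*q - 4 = (q + 1)*(q^2 - 4) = (q - 2)*(q + 1)*(q + 2)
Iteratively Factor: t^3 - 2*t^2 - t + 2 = (t + 1)*(t^2 - 3*t + 2) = (t - 2)*(t + 1)*(t - 1)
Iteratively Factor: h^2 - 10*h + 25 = (h - 5)*(h - 5)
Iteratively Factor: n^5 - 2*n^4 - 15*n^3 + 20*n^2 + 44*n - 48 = (n - 4)*(n^4 + 2*n^3 - 7*n^2 - 8*n + 12) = (n - 4)*(n - 2)*(n^3 + 4*n^2 + n - 6) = (n - 4)*(n - 2)*(n + 2)*(n^2 + 2*n - 3) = (n - 4)*(n - 2)*(n - 1)*(n + 2)*(n + 3)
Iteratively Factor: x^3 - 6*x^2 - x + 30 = (x + 2)*(x^2 - 8*x + 15) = (x - 3)*(x + 2)*(x - 5)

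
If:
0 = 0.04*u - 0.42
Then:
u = 10.50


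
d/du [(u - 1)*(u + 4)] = 2*u + 3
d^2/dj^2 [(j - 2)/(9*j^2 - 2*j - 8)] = 2*((20 - 27*j)*(-9*j^2 + 2*j + 8) - 4*(j - 2)*(9*j - 1)^2)/(-9*j^2 + 2*j + 8)^3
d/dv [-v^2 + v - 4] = 1 - 2*v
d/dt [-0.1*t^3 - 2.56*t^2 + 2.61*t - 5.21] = -0.3*t^2 - 5.12*t + 2.61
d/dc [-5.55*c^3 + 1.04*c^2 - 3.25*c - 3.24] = -16.65*c^2 + 2.08*c - 3.25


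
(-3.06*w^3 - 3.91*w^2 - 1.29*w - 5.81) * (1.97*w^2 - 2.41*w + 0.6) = -6.0282*w^5 - 0.328099999999999*w^4 + 5.0458*w^3 - 10.6828*w^2 + 13.2281*w - 3.486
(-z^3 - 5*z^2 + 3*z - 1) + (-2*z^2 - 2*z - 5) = -z^3 - 7*z^2 + z - 6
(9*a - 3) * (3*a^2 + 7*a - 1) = 27*a^3 + 54*a^2 - 30*a + 3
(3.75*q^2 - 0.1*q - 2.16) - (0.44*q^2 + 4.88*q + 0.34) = 3.31*q^2 - 4.98*q - 2.5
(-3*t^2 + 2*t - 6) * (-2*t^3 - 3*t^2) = 6*t^5 + 5*t^4 + 6*t^3 + 18*t^2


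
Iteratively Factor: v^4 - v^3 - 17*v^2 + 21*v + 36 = (v - 3)*(v^3 + 2*v^2 - 11*v - 12) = (v - 3)*(v + 4)*(v^2 - 2*v - 3) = (v - 3)*(v + 1)*(v + 4)*(v - 3)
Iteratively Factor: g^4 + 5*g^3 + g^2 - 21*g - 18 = (g + 3)*(g^3 + 2*g^2 - 5*g - 6) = (g + 1)*(g + 3)*(g^2 + g - 6) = (g + 1)*(g + 3)^2*(g - 2)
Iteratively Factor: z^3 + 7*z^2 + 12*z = (z)*(z^2 + 7*z + 12) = z*(z + 4)*(z + 3)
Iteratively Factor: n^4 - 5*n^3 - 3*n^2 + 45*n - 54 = (n - 3)*(n^3 - 2*n^2 - 9*n + 18) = (n - 3)*(n - 2)*(n^2 - 9) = (n - 3)*(n - 2)*(n + 3)*(n - 3)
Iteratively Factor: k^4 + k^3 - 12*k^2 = (k - 3)*(k^3 + 4*k^2) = k*(k - 3)*(k^2 + 4*k) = k*(k - 3)*(k + 4)*(k)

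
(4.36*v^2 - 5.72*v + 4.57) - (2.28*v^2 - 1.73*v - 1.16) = 2.08*v^2 - 3.99*v + 5.73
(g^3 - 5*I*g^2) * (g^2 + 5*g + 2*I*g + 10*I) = g^5 + 5*g^4 - 3*I*g^4 + 10*g^3 - 15*I*g^3 + 50*g^2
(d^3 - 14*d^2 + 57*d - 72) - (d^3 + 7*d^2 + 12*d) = -21*d^2 + 45*d - 72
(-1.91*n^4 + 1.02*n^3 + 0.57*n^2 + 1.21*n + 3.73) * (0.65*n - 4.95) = -1.2415*n^5 + 10.1175*n^4 - 4.6785*n^3 - 2.035*n^2 - 3.565*n - 18.4635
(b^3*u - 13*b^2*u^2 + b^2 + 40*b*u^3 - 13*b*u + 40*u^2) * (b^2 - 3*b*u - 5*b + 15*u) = b^5*u - 16*b^4*u^2 - 5*b^4*u + b^4 + 79*b^3*u^3 + 80*b^3*u^2 - 16*b^3*u - 5*b^3 - 120*b^2*u^4 - 395*b^2*u^3 + 79*b^2*u^2 + 80*b^2*u + 600*b*u^4 - 120*b*u^3 - 395*b*u^2 + 600*u^3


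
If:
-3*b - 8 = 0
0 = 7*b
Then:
No Solution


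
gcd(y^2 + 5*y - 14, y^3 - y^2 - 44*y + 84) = y^2 + 5*y - 14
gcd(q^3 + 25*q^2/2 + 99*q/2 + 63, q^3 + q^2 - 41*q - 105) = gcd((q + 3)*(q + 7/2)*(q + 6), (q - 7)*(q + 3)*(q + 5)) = q + 3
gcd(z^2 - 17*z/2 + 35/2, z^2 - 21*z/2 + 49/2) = z - 7/2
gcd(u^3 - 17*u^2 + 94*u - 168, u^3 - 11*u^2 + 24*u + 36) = u - 6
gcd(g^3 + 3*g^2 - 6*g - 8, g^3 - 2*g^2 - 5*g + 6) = 1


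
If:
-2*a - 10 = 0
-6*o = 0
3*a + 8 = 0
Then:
No Solution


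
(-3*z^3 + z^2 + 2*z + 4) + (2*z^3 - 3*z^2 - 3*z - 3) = -z^3 - 2*z^2 - z + 1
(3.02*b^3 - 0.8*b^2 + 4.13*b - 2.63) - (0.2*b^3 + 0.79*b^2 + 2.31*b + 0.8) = 2.82*b^3 - 1.59*b^2 + 1.82*b - 3.43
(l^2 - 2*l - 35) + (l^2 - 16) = 2*l^2 - 2*l - 51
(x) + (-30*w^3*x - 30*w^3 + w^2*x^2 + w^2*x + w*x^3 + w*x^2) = -30*w^3*x - 30*w^3 + w^2*x^2 + w^2*x + w*x^3 + w*x^2 + x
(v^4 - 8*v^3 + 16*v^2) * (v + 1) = v^5 - 7*v^4 + 8*v^3 + 16*v^2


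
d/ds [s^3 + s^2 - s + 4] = 3*s^2 + 2*s - 1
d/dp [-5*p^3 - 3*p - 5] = -15*p^2 - 3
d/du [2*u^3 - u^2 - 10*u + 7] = 6*u^2 - 2*u - 10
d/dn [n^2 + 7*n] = 2*n + 7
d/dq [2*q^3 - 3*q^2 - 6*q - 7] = 6*q^2 - 6*q - 6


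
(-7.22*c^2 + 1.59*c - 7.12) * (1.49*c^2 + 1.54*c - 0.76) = -10.7578*c^4 - 8.7497*c^3 - 2.673*c^2 - 12.1732*c + 5.4112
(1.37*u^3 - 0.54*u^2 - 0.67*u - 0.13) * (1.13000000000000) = 1.5481*u^3 - 0.6102*u^2 - 0.7571*u - 0.1469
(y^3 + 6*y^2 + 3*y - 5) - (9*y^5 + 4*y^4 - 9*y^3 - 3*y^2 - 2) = -9*y^5 - 4*y^4 + 10*y^3 + 9*y^2 + 3*y - 3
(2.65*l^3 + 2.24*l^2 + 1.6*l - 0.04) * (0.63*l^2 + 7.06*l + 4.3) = 1.6695*l^5 + 20.1202*l^4 + 28.2174*l^3 + 20.9028*l^2 + 6.5976*l - 0.172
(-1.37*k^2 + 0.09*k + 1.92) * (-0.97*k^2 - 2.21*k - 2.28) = 1.3289*k^4 + 2.9404*k^3 + 1.0623*k^2 - 4.4484*k - 4.3776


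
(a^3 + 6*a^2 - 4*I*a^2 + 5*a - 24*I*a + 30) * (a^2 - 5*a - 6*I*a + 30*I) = a^5 + a^4 - 10*I*a^4 - 49*a^3 - 10*I*a^3 - 19*a^2 + 270*I*a^2 + 570*a - 30*I*a + 900*I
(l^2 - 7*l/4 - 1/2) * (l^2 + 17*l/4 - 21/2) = l^4 + 5*l^3/2 - 295*l^2/16 + 65*l/4 + 21/4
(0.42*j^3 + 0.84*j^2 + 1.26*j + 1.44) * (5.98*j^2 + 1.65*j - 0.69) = 2.5116*j^5 + 5.7162*j^4 + 8.631*j^3 + 10.1106*j^2 + 1.5066*j - 0.9936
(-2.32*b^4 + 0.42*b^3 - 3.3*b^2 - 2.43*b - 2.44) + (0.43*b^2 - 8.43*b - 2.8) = -2.32*b^4 + 0.42*b^3 - 2.87*b^2 - 10.86*b - 5.24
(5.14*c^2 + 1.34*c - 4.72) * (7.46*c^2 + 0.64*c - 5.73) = 38.3444*c^4 + 13.286*c^3 - 63.8058*c^2 - 10.699*c + 27.0456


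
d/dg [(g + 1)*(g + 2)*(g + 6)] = 3*g^2 + 18*g + 20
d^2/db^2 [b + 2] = 0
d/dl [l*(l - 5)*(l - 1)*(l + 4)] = 4*l^3 - 6*l^2 - 38*l + 20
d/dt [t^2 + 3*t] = 2*t + 3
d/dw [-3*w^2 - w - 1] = -6*w - 1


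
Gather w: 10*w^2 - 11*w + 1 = 10*w^2 - 11*w + 1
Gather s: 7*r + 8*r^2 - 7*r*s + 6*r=8*r^2 - 7*r*s + 13*r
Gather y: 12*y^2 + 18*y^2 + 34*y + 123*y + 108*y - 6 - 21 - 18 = 30*y^2 + 265*y - 45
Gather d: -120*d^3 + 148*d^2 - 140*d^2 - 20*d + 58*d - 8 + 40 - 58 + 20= -120*d^3 + 8*d^2 + 38*d - 6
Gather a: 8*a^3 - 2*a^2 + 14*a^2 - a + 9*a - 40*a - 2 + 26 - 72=8*a^3 + 12*a^2 - 32*a - 48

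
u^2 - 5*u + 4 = (u - 4)*(u - 1)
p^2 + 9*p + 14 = (p + 2)*(p + 7)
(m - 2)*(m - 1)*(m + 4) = m^3 + m^2 - 10*m + 8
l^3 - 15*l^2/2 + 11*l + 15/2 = (l - 5)*(l - 3)*(l + 1/2)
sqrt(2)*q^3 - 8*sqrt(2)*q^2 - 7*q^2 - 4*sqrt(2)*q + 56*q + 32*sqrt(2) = (q - 8)*(q - 4*sqrt(2))*(sqrt(2)*q + 1)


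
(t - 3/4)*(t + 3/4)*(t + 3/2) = t^3 + 3*t^2/2 - 9*t/16 - 27/32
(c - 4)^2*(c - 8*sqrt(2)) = c^3 - 8*sqrt(2)*c^2 - 8*c^2 + 16*c + 64*sqrt(2)*c - 128*sqrt(2)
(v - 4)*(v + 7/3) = v^2 - 5*v/3 - 28/3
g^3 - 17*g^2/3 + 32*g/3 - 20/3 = (g - 2)^2*(g - 5/3)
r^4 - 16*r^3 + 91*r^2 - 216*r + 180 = (r - 6)*(r - 5)*(r - 3)*(r - 2)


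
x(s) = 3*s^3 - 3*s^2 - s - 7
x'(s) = 9*s^2 - 6*s - 1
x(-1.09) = -13.36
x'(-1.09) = 16.23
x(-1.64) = -26.66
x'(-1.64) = 33.05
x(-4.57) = -351.42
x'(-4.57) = 214.38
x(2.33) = 12.33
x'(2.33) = 33.88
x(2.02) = 3.47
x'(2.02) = 23.60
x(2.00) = 3.00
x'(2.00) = 23.00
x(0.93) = -8.11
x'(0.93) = 1.20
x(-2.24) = -53.53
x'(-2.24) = 57.60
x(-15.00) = -10792.00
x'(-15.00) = 2114.00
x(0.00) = -7.00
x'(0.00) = -1.00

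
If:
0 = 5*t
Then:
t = 0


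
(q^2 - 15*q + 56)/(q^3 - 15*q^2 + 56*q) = 1/q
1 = 1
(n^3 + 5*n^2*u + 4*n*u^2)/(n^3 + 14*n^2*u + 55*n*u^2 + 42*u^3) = n*(n + 4*u)/(n^2 + 13*n*u + 42*u^2)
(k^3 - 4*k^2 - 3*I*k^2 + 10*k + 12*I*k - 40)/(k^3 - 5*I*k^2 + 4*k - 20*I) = (k - 4)/(k - 2*I)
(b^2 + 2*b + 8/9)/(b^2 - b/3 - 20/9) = (3*b + 2)/(3*b - 5)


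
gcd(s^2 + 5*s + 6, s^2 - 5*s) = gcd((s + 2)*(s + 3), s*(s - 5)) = 1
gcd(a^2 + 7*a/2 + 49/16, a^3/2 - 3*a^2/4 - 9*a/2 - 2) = 1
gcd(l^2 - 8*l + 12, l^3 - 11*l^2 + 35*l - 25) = 1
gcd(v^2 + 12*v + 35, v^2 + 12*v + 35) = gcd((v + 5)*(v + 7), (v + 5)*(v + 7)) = v^2 + 12*v + 35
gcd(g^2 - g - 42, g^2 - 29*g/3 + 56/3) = g - 7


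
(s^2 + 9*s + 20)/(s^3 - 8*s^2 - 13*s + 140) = (s + 5)/(s^2 - 12*s + 35)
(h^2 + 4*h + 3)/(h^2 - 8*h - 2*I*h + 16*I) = (h^2 + 4*h + 3)/(h^2 - 8*h - 2*I*h + 16*I)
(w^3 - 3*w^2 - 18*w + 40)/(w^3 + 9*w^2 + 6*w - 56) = (w - 5)/(w + 7)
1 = 1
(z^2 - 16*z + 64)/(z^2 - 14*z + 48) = (z - 8)/(z - 6)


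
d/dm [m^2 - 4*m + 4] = 2*m - 4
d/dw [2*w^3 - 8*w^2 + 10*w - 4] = 6*w^2 - 16*w + 10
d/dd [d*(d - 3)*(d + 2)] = 3*d^2 - 2*d - 6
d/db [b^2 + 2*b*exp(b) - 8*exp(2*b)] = 2*b*exp(b) + 2*b - 16*exp(2*b) + 2*exp(b)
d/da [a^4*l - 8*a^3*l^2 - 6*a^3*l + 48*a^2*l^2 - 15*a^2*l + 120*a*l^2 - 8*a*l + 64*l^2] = 2*l*(2*a^3 - 12*a^2*l - 9*a^2 + 48*a*l - 15*a + 60*l - 4)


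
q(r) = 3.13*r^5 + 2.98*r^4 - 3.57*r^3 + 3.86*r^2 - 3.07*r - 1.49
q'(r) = 15.65*r^4 + 11.92*r^3 - 10.71*r^2 + 7.72*r - 3.07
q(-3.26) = -642.67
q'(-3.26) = 1212.56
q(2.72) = 575.99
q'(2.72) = 1035.19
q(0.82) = -0.87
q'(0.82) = 9.71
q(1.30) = 13.33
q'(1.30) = 59.75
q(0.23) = -2.02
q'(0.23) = -1.67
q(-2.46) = -90.28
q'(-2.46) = 308.81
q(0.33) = -2.16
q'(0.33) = -1.07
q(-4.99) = -7282.66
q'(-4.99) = 7913.88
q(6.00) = 27548.89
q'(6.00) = 22514.81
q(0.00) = -1.49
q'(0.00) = -3.07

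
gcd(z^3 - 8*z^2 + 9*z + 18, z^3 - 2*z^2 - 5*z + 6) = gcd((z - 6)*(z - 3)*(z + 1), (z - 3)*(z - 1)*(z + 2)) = z - 3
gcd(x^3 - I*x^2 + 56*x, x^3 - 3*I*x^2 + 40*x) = x^2 - 8*I*x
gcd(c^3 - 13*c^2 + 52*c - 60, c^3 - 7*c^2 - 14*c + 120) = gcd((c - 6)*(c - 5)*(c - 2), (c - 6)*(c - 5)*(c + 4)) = c^2 - 11*c + 30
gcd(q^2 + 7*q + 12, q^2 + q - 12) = q + 4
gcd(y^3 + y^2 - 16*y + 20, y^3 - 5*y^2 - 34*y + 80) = y^2 + 3*y - 10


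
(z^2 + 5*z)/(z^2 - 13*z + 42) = z*(z + 5)/(z^2 - 13*z + 42)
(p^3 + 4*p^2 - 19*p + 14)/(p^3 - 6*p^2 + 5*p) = (p^2 + 5*p - 14)/(p*(p - 5))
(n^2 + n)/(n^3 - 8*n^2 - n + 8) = n/(n^2 - 9*n + 8)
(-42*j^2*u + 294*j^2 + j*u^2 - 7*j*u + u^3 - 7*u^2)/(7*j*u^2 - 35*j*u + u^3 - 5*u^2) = (-6*j*u + 42*j + u^2 - 7*u)/(u*(u - 5))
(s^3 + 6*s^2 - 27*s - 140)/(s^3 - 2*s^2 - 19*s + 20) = (s + 7)/(s - 1)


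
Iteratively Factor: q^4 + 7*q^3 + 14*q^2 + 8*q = (q + 2)*(q^3 + 5*q^2 + 4*q) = q*(q + 2)*(q^2 + 5*q + 4) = q*(q + 1)*(q + 2)*(q + 4)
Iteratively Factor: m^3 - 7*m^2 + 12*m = (m - 3)*(m^2 - 4*m) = m*(m - 3)*(m - 4)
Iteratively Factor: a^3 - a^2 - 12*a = (a + 3)*(a^2 - 4*a) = a*(a + 3)*(a - 4)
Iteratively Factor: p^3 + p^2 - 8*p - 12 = (p + 2)*(p^2 - p - 6) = (p + 2)^2*(p - 3)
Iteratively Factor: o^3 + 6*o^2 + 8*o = (o + 4)*(o^2 + 2*o) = o*(o + 4)*(o + 2)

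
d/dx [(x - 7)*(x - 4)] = 2*x - 11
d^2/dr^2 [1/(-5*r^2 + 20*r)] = 2*(r*(r - 4) - 4*(r - 2)^2)/(5*r^3*(r - 4)^3)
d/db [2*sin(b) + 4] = 2*cos(b)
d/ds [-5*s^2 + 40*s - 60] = 40 - 10*s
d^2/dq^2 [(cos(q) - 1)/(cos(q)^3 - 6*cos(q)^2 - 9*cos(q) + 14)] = (-4*sin(q)^4 + 83*sin(q)^2 + 205*cos(q)/4 + 15*cos(3*q)/4 - 1)/((cos(q) - 7)^3*(cos(q) + 2)^3)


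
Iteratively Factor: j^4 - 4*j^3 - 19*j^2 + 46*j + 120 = (j + 2)*(j^3 - 6*j^2 - 7*j + 60) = (j - 4)*(j + 2)*(j^2 - 2*j - 15) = (j - 5)*(j - 4)*(j + 2)*(j + 3)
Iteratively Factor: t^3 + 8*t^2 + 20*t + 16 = (t + 2)*(t^2 + 6*t + 8) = (t + 2)^2*(t + 4)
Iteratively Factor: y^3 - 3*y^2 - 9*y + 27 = (y - 3)*(y^2 - 9) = (y - 3)*(y + 3)*(y - 3)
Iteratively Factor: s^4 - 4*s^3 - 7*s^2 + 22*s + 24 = (s - 4)*(s^3 - 7*s - 6) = (s - 4)*(s + 2)*(s^2 - 2*s - 3) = (s - 4)*(s - 3)*(s + 2)*(s + 1)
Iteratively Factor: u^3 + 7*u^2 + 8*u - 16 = (u - 1)*(u^2 + 8*u + 16) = (u - 1)*(u + 4)*(u + 4)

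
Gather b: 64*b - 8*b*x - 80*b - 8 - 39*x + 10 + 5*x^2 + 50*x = b*(-8*x - 16) + 5*x^2 + 11*x + 2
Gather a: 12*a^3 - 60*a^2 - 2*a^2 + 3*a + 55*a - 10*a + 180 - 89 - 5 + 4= 12*a^3 - 62*a^2 + 48*a + 90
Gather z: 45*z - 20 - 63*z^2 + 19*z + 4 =-63*z^2 + 64*z - 16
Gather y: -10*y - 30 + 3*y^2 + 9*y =3*y^2 - y - 30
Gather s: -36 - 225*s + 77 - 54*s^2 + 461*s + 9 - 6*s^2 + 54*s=-60*s^2 + 290*s + 50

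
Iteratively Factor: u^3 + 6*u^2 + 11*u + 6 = (u + 1)*(u^2 + 5*u + 6) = (u + 1)*(u + 2)*(u + 3)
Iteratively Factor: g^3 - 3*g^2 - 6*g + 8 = (g - 1)*(g^2 - 2*g - 8) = (g - 1)*(g + 2)*(g - 4)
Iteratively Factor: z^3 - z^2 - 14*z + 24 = (z + 4)*(z^2 - 5*z + 6) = (z - 2)*(z + 4)*(z - 3)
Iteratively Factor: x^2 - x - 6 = (x + 2)*(x - 3)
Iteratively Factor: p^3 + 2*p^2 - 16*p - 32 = (p + 4)*(p^2 - 2*p - 8) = (p - 4)*(p + 4)*(p + 2)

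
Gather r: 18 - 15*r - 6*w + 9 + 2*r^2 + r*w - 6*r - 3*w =2*r^2 + r*(w - 21) - 9*w + 27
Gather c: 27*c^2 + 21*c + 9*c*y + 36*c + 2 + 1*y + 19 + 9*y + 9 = 27*c^2 + c*(9*y + 57) + 10*y + 30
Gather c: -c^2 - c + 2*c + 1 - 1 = -c^2 + c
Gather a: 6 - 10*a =6 - 10*a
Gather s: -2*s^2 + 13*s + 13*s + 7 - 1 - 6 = -2*s^2 + 26*s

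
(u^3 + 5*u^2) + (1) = u^3 + 5*u^2 + 1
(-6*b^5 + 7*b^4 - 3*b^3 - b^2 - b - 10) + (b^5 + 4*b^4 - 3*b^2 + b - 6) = -5*b^5 + 11*b^4 - 3*b^3 - 4*b^2 - 16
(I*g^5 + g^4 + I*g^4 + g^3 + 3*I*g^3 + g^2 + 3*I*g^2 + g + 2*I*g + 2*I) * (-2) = -2*I*g^5 - 2*g^4 - 2*I*g^4 - 2*g^3 - 6*I*g^3 - 2*g^2 - 6*I*g^2 - 2*g - 4*I*g - 4*I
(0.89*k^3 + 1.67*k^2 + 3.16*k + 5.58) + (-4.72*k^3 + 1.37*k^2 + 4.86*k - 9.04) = -3.83*k^3 + 3.04*k^2 + 8.02*k - 3.46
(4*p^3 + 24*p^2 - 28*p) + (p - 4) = 4*p^3 + 24*p^2 - 27*p - 4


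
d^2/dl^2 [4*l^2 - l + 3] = 8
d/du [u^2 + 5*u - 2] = 2*u + 5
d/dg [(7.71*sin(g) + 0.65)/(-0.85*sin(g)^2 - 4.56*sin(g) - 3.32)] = (6.5535*sin(g)^2 + 1.105*sin(g) - 22.6332)*cos(g)/(0.7225*sin(g)^4 + 7.752*sin(g)^3 + 26.4376*sin(g)^2 + 30.2784*sin(g) + 11.0224)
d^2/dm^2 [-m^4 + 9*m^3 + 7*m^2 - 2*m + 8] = -12*m^2 + 54*m + 14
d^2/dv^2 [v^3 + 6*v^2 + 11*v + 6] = 6*v + 12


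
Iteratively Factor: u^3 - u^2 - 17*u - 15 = (u - 5)*(u^2 + 4*u + 3) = (u - 5)*(u + 1)*(u + 3)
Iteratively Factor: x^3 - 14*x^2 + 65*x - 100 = (x - 4)*(x^2 - 10*x + 25) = (x - 5)*(x - 4)*(x - 5)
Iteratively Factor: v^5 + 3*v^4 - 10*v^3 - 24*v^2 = (v + 4)*(v^4 - v^3 - 6*v^2) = v*(v + 4)*(v^3 - v^2 - 6*v) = v^2*(v + 4)*(v^2 - v - 6) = v^2*(v + 2)*(v + 4)*(v - 3)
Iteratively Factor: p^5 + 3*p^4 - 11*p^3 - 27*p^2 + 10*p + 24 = (p - 3)*(p^4 + 6*p^3 + 7*p^2 - 6*p - 8) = (p - 3)*(p - 1)*(p^3 + 7*p^2 + 14*p + 8) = (p - 3)*(p - 1)*(p + 4)*(p^2 + 3*p + 2) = (p - 3)*(p - 1)*(p + 1)*(p + 4)*(p + 2)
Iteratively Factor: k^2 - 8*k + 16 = (k - 4)*(k - 4)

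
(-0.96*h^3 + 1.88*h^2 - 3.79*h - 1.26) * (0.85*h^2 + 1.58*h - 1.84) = -0.816*h^5 + 0.0811999999999999*h^4 + 1.5153*h^3 - 10.5184*h^2 + 4.9828*h + 2.3184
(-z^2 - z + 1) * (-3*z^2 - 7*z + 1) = 3*z^4 + 10*z^3 + 3*z^2 - 8*z + 1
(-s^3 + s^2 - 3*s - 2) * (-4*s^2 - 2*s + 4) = 4*s^5 - 2*s^4 + 6*s^3 + 18*s^2 - 8*s - 8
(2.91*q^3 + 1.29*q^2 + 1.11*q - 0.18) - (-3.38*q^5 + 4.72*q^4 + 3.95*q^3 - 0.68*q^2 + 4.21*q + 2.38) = 3.38*q^5 - 4.72*q^4 - 1.04*q^3 + 1.97*q^2 - 3.1*q - 2.56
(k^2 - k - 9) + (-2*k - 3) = k^2 - 3*k - 12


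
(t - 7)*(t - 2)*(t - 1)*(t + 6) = t^4 - 4*t^3 - 37*t^2 + 124*t - 84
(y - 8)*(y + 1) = y^2 - 7*y - 8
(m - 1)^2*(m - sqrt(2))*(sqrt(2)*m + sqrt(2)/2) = sqrt(2)*m^4 - 3*sqrt(2)*m^3/2 - 2*m^3 + 3*m^2 + sqrt(2)*m/2 - 1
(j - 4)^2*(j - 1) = j^3 - 9*j^2 + 24*j - 16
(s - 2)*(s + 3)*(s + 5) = s^3 + 6*s^2 - s - 30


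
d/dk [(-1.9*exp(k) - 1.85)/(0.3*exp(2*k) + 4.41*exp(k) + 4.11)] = (0.57*exp(2*k) + 1.11*exp(k) + 0.3495)*exp(k)/(0.09*exp(4*k) + 2.646*exp(3*k) + 21.9141*exp(2*k) + 36.2502*exp(k) + 16.8921)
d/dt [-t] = -1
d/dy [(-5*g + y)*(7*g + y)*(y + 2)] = -35*g^2 + 4*g*y + 4*g + 3*y^2 + 4*y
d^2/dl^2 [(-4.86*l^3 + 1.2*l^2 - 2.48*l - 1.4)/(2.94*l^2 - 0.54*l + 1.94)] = (5.6843418860808e-14*l^4 + 13.542624*l^3 - 83.124144*l^2 - 11.541168*l + 18.990144)/(25.412184*l^6 - 14.002632*l^5 + 52.877664*l^4 - 18.637128*l^3 + 34.892064*l^2 - 6.097032*l + 7.301384)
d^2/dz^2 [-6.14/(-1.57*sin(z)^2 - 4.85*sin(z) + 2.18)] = (-60.537944*sin(z)^4 - 140.25909*sin(z)^3 - 137.68029*sin(z)^2 + 215.59996*sin(z) + 330.885828)/(1.57*sin(z)^2 + 4.85*sin(z) - 2.18)^3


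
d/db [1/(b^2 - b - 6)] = (1 - 2*b)/(-b^2 + b + 6)^2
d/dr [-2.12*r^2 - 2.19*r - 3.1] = -4.24*r - 2.19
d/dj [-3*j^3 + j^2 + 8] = j*(2 - 9*j)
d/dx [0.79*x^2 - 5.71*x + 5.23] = 1.58*x - 5.71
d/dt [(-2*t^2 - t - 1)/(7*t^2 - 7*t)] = (3*t^2 + 2*t - 1)/(7*t^2*(t^2 - 2*t + 1))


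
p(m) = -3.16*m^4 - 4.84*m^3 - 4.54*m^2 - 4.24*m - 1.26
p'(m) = -12.64*m^3 - 14.52*m^2 - 9.08*m - 4.24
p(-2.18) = -34.82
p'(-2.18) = 77.50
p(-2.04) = -25.14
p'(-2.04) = 61.17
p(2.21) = -160.43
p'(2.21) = -231.66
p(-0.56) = 0.23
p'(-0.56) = -1.49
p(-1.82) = -14.07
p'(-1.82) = 40.39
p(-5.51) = -2218.76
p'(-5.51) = 1719.43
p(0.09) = -1.68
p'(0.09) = -5.18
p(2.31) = -184.92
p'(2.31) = -258.50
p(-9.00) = -17535.24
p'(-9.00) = 8115.92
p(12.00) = -74595.18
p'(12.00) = -24046.00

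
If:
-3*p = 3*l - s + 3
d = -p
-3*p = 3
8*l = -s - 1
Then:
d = 1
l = -1/11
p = -1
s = -3/11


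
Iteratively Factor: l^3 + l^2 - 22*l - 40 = (l + 4)*(l^2 - 3*l - 10) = (l + 2)*(l + 4)*(l - 5)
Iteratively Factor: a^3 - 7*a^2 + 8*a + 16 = (a + 1)*(a^2 - 8*a + 16) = (a - 4)*(a + 1)*(a - 4)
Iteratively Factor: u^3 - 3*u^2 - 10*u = (u)*(u^2 - 3*u - 10) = u*(u - 5)*(u + 2)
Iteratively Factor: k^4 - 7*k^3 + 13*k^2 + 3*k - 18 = (k - 3)*(k^3 - 4*k^2 + k + 6) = (k - 3)*(k - 2)*(k^2 - 2*k - 3) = (k - 3)*(k - 2)*(k + 1)*(k - 3)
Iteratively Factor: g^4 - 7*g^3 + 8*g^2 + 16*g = (g - 4)*(g^3 - 3*g^2 - 4*g) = (g - 4)^2*(g^2 + g) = (g - 4)^2*(g + 1)*(g)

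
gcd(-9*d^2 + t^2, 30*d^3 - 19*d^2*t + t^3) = -3*d + t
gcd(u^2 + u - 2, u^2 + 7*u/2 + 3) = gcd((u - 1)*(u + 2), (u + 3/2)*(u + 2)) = u + 2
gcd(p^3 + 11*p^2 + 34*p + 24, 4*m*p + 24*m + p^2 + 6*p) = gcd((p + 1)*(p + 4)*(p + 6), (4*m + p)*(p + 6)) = p + 6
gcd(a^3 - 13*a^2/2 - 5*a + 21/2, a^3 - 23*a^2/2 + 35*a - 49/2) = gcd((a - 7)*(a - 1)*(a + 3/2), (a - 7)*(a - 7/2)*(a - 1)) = a^2 - 8*a + 7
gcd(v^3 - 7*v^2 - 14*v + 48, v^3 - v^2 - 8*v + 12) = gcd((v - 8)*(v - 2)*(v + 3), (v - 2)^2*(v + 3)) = v^2 + v - 6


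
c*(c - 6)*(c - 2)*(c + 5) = c^4 - 3*c^3 - 28*c^2 + 60*c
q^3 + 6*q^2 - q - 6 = (q - 1)*(q + 1)*(q + 6)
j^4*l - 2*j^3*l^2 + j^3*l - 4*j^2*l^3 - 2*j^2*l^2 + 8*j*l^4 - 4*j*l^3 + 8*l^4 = (j - 2*l)^2*(j + 2*l)*(j*l + l)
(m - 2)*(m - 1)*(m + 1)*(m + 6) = m^4 + 4*m^3 - 13*m^2 - 4*m + 12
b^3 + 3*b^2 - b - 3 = (b - 1)*(b + 1)*(b + 3)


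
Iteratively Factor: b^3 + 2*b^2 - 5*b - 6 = (b + 1)*(b^2 + b - 6) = (b - 2)*(b + 1)*(b + 3)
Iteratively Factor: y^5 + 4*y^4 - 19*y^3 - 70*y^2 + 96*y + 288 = (y - 3)*(y^4 + 7*y^3 + 2*y^2 - 64*y - 96) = (y - 3)*(y + 4)*(y^3 + 3*y^2 - 10*y - 24) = (y - 3)*(y + 2)*(y + 4)*(y^2 + y - 12) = (y - 3)^2*(y + 2)*(y + 4)*(y + 4)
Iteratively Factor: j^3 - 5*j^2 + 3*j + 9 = (j - 3)*(j^2 - 2*j - 3) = (j - 3)^2*(j + 1)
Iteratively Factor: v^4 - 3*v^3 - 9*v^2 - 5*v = (v - 5)*(v^3 + 2*v^2 + v) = (v - 5)*(v + 1)*(v^2 + v) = (v - 5)*(v + 1)^2*(v)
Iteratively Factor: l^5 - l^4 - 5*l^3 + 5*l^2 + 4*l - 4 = (l - 1)*(l^4 - 5*l^2 + 4) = (l - 2)*(l - 1)*(l^3 + 2*l^2 - l - 2) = (l - 2)*(l - 1)^2*(l^2 + 3*l + 2) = (l - 2)*(l - 1)^2*(l + 2)*(l + 1)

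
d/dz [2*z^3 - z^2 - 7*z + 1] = 6*z^2 - 2*z - 7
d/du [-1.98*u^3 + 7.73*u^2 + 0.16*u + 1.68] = -5.94*u^2 + 15.46*u + 0.16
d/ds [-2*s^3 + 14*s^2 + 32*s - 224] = -6*s^2 + 28*s + 32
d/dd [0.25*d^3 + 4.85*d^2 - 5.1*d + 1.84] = 0.75*d^2 + 9.7*d - 5.1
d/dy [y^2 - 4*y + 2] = 2*y - 4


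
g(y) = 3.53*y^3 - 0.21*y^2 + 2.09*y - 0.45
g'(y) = 10.59*y^2 - 0.42*y + 2.09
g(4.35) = 295.23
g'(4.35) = 200.65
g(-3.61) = -176.80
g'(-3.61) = 141.62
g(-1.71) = -22.29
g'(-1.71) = 33.77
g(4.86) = 409.96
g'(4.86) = 250.18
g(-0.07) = -0.60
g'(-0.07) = 2.17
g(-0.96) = -5.77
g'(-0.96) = 12.25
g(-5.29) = -539.95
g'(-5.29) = 300.66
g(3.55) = 162.25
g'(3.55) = 134.06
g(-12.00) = -6155.61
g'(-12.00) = 1532.09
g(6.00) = 767.01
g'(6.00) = 380.81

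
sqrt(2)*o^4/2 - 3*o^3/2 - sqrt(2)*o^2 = o^2*(o - 2*sqrt(2))*(sqrt(2)*o/2 + 1/2)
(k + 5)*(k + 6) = k^2 + 11*k + 30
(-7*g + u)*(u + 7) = -7*g*u - 49*g + u^2 + 7*u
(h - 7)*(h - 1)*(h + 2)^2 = h^4 - 4*h^3 - 21*h^2 - 4*h + 28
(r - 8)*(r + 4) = r^2 - 4*r - 32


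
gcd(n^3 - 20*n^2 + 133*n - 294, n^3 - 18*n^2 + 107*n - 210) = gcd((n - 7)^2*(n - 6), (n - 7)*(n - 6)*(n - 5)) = n^2 - 13*n + 42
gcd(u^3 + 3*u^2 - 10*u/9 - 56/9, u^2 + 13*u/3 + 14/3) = u^2 + 13*u/3 + 14/3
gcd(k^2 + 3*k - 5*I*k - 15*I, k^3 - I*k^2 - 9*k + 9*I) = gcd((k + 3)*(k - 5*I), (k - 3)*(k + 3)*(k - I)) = k + 3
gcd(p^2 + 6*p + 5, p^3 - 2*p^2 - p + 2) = p + 1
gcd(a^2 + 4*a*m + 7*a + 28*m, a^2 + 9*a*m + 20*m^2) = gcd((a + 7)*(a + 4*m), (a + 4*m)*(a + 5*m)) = a + 4*m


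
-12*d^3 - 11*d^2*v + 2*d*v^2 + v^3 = (-3*d + v)*(d + v)*(4*d + v)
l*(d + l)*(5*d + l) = 5*d^2*l + 6*d*l^2 + l^3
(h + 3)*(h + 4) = h^2 + 7*h + 12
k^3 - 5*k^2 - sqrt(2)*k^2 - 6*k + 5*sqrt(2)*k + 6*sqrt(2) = (k - 6)*(k + 1)*(k - sqrt(2))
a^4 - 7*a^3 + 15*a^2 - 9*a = a*(a - 3)^2*(a - 1)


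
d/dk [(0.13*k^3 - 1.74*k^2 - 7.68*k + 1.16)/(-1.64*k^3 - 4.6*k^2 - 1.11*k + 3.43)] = (1.11022302462516e-16*k^5 - 3.4516*k^4 - 25.479*k^3 - 26.3517*k^2 - 1.2644*k - 25.0548)/(2.6896*k^6 + 15.088*k^5 + 24.8008*k^4 - 1.0384*k^3 - 30.3239*k^2 - 7.6146*k + 11.7649)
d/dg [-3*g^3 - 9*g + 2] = -9*g^2 - 9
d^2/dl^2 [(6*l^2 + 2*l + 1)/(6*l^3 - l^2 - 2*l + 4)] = 2*(216*l^6 + 216*l^5 + 396*l^4 - 1042*l^3 - 249*l^2 - 42*l + 120)/(216*l^9 - 108*l^8 - 198*l^7 + 503*l^6 - 78*l^5 - 288*l^4 + 328*l^3 - 96*l + 64)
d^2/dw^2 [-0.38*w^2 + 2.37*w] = -0.760000000000000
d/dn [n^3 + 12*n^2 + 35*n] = 3*n^2 + 24*n + 35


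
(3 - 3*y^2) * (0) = 0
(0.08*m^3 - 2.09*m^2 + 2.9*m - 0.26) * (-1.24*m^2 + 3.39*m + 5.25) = -0.0992*m^5 + 2.8628*m^4 - 10.2611*m^3 - 0.819100000000001*m^2 + 14.3436*m - 1.365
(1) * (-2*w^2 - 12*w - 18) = -2*w^2 - 12*w - 18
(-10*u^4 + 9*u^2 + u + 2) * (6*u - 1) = -60*u^5 + 10*u^4 + 54*u^3 - 3*u^2 + 11*u - 2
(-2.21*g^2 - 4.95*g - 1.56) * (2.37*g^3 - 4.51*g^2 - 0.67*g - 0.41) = -5.2377*g^5 - 1.7644*g^4 + 20.108*g^3 + 11.2582*g^2 + 3.0747*g + 0.6396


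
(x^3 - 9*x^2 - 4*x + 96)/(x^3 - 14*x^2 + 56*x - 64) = (x + 3)/(x - 2)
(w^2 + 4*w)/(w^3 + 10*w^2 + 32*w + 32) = w/(w^2 + 6*w + 8)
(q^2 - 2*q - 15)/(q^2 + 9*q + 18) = (q - 5)/(q + 6)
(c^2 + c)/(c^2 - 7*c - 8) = c/(c - 8)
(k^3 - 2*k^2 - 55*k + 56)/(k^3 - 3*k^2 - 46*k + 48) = (k + 7)/(k + 6)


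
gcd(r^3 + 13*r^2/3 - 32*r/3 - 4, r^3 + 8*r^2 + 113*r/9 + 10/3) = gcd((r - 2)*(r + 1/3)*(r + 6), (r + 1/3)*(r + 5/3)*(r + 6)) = r^2 + 19*r/3 + 2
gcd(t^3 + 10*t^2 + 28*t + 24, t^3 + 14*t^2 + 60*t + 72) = t^2 + 8*t + 12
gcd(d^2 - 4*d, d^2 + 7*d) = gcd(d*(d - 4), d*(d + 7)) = d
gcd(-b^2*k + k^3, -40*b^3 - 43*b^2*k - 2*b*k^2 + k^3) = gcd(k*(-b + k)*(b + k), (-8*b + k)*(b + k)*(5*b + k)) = b + k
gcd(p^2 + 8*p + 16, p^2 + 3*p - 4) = p + 4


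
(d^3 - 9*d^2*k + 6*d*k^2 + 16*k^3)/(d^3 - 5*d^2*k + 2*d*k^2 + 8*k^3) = (d - 8*k)/(d - 4*k)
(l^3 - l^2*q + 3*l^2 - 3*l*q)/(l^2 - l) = (l^2 - l*q + 3*l - 3*q)/(l - 1)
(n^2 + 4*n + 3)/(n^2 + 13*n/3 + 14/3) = 3*(n^2 + 4*n + 3)/(3*n^2 + 13*n + 14)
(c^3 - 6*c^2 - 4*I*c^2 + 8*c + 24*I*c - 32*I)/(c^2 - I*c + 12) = (c^2 - 6*c + 8)/(c + 3*I)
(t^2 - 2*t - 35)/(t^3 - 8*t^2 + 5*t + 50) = (t^2 - 2*t - 35)/(t^3 - 8*t^2 + 5*t + 50)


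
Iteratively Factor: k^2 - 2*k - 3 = (k + 1)*(k - 3)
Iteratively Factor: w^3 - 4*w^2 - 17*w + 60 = (w - 3)*(w^2 - w - 20) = (w - 5)*(w - 3)*(w + 4)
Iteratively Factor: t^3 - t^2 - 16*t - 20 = (t + 2)*(t^2 - 3*t - 10) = (t - 5)*(t + 2)*(t + 2)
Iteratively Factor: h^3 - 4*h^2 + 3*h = (h)*(h^2 - 4*h + 3) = h*(h - 1)*(h - 3)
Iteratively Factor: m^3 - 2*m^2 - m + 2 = (m + 1)*(m^2 - 3*m + 2) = (m - 2)*(m + 1)*(m - 1)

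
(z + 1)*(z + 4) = z^2 + 5*z + 4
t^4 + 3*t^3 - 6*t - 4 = (t + 1)*(t + 2)*(t - sqrt(2))*(t + sqrt(2))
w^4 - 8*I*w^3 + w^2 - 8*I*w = w*(w - 8*I)*(w - I)*(w + I)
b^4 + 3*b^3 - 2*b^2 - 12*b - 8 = (b - 2)*(b + 1)*(b + 2)^2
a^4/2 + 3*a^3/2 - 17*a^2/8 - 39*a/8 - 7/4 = (a/2 + 1/2)*(a - 2)*(a + 1/2)*(a + 7/2)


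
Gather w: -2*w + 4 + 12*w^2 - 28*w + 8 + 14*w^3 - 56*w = 14*w^3 + 12*w^2 - 86*w + 12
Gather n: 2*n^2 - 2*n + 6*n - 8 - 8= 2*n^2 + 4*n - 16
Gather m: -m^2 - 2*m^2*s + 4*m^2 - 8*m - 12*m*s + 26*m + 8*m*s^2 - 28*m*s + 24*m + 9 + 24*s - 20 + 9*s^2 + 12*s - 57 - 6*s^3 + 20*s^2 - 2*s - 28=m^2*(3 - 2*s) + m*(8*s^2 - 40*s + 42) - 6*s^3 + 29*s^2 + 34*s - 96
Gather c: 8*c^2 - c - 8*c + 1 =8*c^2 - 9*c + 1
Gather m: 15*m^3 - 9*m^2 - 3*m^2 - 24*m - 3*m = 15*m^3 - 12*m^2 - 27*m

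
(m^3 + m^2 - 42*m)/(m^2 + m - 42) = m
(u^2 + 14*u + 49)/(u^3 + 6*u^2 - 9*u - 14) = (u + 7)/(u^2 - u - 2)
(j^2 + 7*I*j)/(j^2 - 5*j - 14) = j*(j + 7*I)/(j^2 - 5*j - 14)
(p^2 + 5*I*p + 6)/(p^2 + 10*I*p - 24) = (p - I)/(p + 4*I)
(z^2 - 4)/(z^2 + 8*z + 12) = (z - 2)/(z + 6)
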